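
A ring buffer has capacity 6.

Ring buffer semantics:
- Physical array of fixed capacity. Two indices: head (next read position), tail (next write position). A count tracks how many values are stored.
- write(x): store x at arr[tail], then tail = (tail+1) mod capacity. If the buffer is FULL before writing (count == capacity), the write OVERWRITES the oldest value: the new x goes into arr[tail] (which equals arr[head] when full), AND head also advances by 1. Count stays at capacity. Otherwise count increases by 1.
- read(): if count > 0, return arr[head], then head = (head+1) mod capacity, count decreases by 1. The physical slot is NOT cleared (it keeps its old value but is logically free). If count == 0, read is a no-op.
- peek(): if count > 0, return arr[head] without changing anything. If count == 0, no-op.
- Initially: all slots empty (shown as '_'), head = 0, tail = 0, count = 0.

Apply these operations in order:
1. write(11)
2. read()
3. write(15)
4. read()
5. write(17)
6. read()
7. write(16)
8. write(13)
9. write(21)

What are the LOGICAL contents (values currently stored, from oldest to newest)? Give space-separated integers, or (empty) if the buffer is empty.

Answer: 16 13 21

Derivation:
After op 1 (write(11)): arr=[11 _ _ _ _ _] head=0 tail=1 count=1
After op 2 (read()): arr=[11 _ _ _ _ _] head=1 tail=1 count=0
After op 3 (write(15)): arr=[11 15 _ _ _ _] head=1 tail=2 count=1
After op 4 (read()): arr=[11 15 _ _ _ _] head=2 tail=2 count=0
After op 5 (write(17)): arr=[11 15 17 _ _ _] head=2 tail=3 count=1
After op 6 (read()): arr=[11 15 17 _ _ _] head=3 tail=3 count=0
After op 7 (write(16)): arr=[11 15 17 16 _ _] head=3 tail=4 count=1
After op 8 (write(13)): arr=[11 15 17 16 13 _] head=3 tail=5 count=2
After op 9 (write(21)): arr=[11 15 17 16 13 21] head=3 tail=0 count=3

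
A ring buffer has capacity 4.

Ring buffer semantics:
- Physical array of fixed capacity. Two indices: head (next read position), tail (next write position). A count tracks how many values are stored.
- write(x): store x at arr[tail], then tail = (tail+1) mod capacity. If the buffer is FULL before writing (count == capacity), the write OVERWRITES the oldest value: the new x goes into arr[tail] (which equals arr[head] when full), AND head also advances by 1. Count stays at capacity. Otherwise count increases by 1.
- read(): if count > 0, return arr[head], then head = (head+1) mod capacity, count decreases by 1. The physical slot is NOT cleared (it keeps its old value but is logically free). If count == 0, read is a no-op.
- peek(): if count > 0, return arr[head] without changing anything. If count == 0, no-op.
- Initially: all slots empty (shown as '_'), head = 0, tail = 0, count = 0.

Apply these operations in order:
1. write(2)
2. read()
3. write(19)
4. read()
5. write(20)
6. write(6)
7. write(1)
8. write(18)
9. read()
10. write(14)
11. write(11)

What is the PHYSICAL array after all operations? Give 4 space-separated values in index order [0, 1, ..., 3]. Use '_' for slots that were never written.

Answer: 1 18 14 11

Derivation:
After op 1 (write(2)): arr=[2 _ _ _] head=0 tail=1 count=1
After op 2 (read()): arr=[2 _ _ _] head=1 tail=1 count=0
After op 3 (write(19)): arr=[2 19 _ _] head=1 tail=2 count=1
After op 4 (read()): arr=[2 19 _ _] head=2 tail=2 count=0
After op 5 (write(20)): arr=[2 19 20 _] head=2 tail=3 count=1
After op 6 (write(6)): arr=[2 19 20 6] head=2 tail=0 count=2
After op 7 (write(1)): arr=[1 19 20 6] head=2 tail=1 count=3
After op 8 (write(18)): arr=[1 18 20 6] head=2 tail=2 count=4
After op 9 (read()): arr=[1 18 20 6] head=3 tail=2 count=3
After op 10 (write(14)): arr=[1 18 14 6] head=3 tail=3 count=4
After op 11 (write(11)): arr=[1 18 14 11] head=0 tail=0 count=4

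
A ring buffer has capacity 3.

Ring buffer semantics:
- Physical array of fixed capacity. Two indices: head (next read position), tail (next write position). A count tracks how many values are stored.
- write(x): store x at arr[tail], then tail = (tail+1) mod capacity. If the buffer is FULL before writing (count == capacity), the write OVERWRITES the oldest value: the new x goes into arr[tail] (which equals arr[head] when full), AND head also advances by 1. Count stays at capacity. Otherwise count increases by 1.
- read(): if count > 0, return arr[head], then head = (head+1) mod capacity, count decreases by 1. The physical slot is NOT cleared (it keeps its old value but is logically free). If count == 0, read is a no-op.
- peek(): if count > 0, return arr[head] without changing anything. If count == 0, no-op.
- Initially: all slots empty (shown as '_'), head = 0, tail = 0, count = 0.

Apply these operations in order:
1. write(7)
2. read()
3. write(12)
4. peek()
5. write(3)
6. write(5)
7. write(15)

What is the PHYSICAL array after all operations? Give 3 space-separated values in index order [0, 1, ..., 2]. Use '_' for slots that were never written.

After op 1 (write(7)): arr=[7 _ _] head=0 tail=1 count=1
After op 2 (read()): arr=[7 _ _] head=1 tail=1 count=0
After op 3 (write(12)): arr=[7 12 _] head=1 tail=2 count=1
After op 4 (peek()): arr=[7 12 _] head=1 tail=2 count=1
After op 5 (write(3)): arr=[7 12 3] head=1 tail=0 count=2
After op 6 (write(5)): arr=[5 12 3] head=1 tail=1 count=3
After op 7 (write(15)): arr=[5 15 3] head=2 tail=2 count=3

Answer: 5 15 3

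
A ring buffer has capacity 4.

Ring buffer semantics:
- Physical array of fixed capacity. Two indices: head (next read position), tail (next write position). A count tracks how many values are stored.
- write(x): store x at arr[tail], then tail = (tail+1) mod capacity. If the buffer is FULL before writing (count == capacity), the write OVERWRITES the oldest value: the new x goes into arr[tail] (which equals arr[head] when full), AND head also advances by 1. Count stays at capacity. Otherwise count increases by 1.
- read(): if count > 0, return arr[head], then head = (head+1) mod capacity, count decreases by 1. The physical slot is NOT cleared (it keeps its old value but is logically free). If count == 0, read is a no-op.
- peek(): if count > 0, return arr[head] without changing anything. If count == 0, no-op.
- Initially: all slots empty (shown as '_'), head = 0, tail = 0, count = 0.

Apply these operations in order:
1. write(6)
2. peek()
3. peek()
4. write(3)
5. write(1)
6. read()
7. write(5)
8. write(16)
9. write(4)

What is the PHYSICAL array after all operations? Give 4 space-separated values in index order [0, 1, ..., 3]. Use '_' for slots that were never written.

After op 1 (write(6)): arr=[6 _ _ _] head=0 tail=1 count=1
After op 2 (peek()): arr=[6 _ _ _] head=0 tail=1 count=1
After op 3 (peek()): arr=[6 _ _ _] head=0 tail=1 count=1
After op 4 (write(3)): arr=[6 3 _ _] head=0 tail=2 count=2
After op 5 (write(1)): arr=[6 3 1 _] head=0 tail=3 count=3
After op 6 (read()): arr=[6 3 1 _] head=1 tail=3 count=2
After op 7 (write(5)): arr=[6 3 1 5] head=1 tail=0 count=3
After op 8 (write(16)): arr=[16 3 1 5] head=1 tail=1 count=4
After op 9 (write(4)): arr=[16 4 1 5] head=2 tail=2 count=4

Answer: 16 4 1 5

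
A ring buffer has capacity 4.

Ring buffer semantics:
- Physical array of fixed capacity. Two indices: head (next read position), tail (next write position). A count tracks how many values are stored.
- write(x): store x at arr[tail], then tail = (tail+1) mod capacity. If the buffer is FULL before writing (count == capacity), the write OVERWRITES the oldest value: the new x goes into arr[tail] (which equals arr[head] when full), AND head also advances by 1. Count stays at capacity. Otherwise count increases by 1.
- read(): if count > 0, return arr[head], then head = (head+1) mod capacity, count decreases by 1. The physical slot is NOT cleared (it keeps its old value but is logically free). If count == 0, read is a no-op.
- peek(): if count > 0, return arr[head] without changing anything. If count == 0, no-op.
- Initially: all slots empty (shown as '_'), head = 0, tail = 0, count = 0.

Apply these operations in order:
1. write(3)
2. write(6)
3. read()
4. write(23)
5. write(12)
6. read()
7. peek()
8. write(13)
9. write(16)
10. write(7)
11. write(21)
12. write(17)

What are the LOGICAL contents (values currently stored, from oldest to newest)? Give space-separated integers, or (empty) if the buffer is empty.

Answer: 16 7 21 17

Derivation:
After op 1 (write(3)): arr=[3 _ _ _] head=0 tail=1 count=1
After op 2 (write(6)): arr=[3 6 _ _] head=0 tail=2 count=2
After op 3 (read()): arr=[3 6 _ _] head=1 tail=2 count=1
After op 4 (write(23)): arr=[3 6 23 _] head=1 tail=3 count=2
After op 5 (write(12)): arr=[3 6 23 12] head=1 tail=0 count=3
After op 6 (read()): arr=[3 6 23 12] head=2 tail=0 count=2
After op 7 (peek()): arr=[3 6 23 12] head=2 tail=0 count=2
After op 8 (write(13)): arr=[13 6 23 12] head=2 tail=1 count=3
After op 9 (write(16)): arr=[13 16 23 12] head=2 tail=2 count=4
After op 10 (write(7)): arr=[13 16 7 12] head=3 tail=3 count=4
After op 11 (write(21)): arr=[13 16 7 21] head=0 tail=0 count=4
After op 12 (write(17)): arr=[17 16 7 21] head=1 tail=1 count=4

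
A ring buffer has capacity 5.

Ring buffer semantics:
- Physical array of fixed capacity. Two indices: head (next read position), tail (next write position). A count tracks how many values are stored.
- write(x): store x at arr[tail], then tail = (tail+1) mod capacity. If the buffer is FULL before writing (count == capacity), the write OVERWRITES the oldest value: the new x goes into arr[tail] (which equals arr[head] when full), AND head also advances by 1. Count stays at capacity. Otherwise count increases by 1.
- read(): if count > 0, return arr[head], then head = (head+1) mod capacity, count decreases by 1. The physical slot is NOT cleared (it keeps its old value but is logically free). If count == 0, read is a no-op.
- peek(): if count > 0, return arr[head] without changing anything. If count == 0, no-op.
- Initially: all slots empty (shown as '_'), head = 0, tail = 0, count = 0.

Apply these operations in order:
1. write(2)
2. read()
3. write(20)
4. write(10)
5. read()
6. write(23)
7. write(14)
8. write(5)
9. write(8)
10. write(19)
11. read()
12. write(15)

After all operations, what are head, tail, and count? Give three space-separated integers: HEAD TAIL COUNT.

Answer: 4 4 5

Derivation:
After op 1 (write(2)): arr=[2 _ _ _ _] head=0 tail=1 count=1
After op 2 (read()): arr=[2 _ _ _ _] head=1 tail=1 count=0
After op 3 (write(20)): arr=[2 20 _ _ _] head=1 tail=2 count=1
After op 4 (write(10)): arr=[2 20 10 _ _] head=1 tail=3 count=2
After op 5 (read()): arr=[2 20 10 _ _] head=2 tail=3 count=1
After op 6 (write(23)): arr=[2 20 10 23 _] head=2 tail=4 count=2
After op 7 (write(14)): arr=[2 20 10 23 14] head=2 tail=0 count=3
After op 8 (write(5)): arr=[5 20 10 23 14] head=2 tail=1 count=4
After op 9 (write(8)): arr=[5 8 10 23 14] head=2 tail=2 count=5
After op 10 (write(19)): arr=[5 8 19 23 14] head=3 tail=3 count=5
After op 11 (read()): arr=[5 8 19 23 14] head=4 tail=3 count=4
After op 12 (write(15)): arr=[5 8 19 15 14] head=4 tail=4 count=5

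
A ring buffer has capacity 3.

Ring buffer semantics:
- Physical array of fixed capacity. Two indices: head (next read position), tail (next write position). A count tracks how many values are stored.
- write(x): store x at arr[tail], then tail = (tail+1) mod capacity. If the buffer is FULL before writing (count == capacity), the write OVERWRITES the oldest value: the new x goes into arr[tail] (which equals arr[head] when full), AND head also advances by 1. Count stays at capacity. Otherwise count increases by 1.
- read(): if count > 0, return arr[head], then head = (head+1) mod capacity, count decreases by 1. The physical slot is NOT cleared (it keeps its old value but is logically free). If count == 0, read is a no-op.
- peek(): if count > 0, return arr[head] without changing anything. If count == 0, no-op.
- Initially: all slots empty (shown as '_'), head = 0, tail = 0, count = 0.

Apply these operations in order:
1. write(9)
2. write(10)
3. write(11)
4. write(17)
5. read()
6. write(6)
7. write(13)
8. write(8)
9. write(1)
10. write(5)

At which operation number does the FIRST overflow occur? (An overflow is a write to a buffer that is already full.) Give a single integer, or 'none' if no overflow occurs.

Answer: 4

Derivation:
After op 1 (write(9)): arr=[9 _ _] head=0 tail=1 count=1
After op 2 (write(10)): arr=[9 10 _] head=0 tail=2 count=2
After op 3 (write(11)): arr=[9 10 11] head=0 tail=0 count=3
After op 4 (write(17)): arr=[17 10 11] head=1 tail=1 count=3
After op 5 (read()): arr=[17 10 11] head=2 tail=1 count=2
After op 6 (write(6)): arr=[17 6 11] head=2 tail=2 count=3
After op 7 (write(13)): arr=[17 6 13] head=0 tail=0 count=3
After op 8 (write(8)): arr=[8 6 13] head=1 tail=1 count=3
After op 9 (write(1)): arr=[8 1 13] head=2 tail=2 count=3
After op 10 (write(5)): arr=[8 1 5] head=0 tail=0 count=3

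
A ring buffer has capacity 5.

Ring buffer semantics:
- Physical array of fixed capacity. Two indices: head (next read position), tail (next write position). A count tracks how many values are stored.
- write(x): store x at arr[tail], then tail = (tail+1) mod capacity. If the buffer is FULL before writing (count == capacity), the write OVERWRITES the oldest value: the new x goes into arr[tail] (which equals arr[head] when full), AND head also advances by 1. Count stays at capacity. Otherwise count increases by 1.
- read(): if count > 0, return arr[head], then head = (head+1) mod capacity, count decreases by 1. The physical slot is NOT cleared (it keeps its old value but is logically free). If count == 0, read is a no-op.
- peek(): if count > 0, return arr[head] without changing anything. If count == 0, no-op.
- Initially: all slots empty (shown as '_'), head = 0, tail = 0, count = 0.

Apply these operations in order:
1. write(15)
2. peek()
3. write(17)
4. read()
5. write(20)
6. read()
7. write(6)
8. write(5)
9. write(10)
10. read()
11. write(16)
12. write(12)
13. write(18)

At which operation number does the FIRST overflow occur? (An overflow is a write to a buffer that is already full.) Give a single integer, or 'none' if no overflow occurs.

Answer: 13

Derivation:
After op 1 (write(15)): arr=[15 _ _ _ _] head=0 tail=1 count=1
After op 2 (peek()): arr=[15 _ _ _ _] head=0 tail=1 count=1
After op 3 (write(17)): arr=[15 17 _ _ _] head=0 tail=2 count=2
After op 4 (read()): arr=[15 17 _ _ _] head=1 tail=2 count=1
After op 5 (write(20)): arr=[15 17 20 _ _] head=1 tail=3 count=2
After op 6 (read()): arr=[15 17 20 _ _] head=2 tail=3 count=1
After op 7 (write(6)): arr=[15 17 20 6 _] head=2 tail=4 count=2
After op 8 (write(5)): arr=[15 17 20 6 5] head=2 tail=0 count=3
After op 9 (write(10)): arr=[10 17 20 6 5] head=2 tail=1 count=4
After op 10 (read()): arr=[10 17 20 6 5] head=3 tail=1 count=3
After op 11 (write(16)): arr=[10 16 20 6 5] head=3 tail=2 count=4
After op 12 (write(12)): arr=[10 16 12 6 5] head=3 tail=3 count=5
After op 13 (write(18)): arr=[10 16 12 18 5] head=4 tail=4 count=5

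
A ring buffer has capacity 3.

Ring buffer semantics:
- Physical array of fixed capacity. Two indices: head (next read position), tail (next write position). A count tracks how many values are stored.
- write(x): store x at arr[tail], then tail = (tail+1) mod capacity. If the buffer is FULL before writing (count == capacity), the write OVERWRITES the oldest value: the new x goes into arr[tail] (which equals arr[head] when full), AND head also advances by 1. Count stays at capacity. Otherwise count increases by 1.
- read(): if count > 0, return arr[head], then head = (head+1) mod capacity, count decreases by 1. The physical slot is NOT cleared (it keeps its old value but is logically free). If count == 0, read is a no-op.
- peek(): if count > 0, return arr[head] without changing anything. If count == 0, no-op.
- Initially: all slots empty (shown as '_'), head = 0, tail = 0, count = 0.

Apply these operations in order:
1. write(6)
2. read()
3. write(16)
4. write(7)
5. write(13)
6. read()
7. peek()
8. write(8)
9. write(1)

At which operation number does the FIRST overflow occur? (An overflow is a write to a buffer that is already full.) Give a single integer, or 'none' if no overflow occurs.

Answer: 9

Derivation:
After op 1 (write(6)): arr=[6 _ _] head=0 tail=1 count=1
After op 2 (read()): arr=[6 _ _] head=1 tail=1 count=0
After op 3 (write(16)): arr=[6 16 _] head=1 tail=2 count=1
After op 4 (write(7)): arr=[6 16 7] head=1 tail=0 count=2
After op 5 (write(13)): arr=[13 16 7] head=1 tail=1 count=3
After op 6 (read()): arr=[13 16 7] head=2 tail=1 count=2
After op 7 (peek()): arr=[13 16 7] head=2 tail=1 count=2
After op 8 (write(8)): arr=[13 8 7] head=2 tail=2 count=3
After op 9 (write(1)): arr=[13 8 1] head=0 tail=0 count=3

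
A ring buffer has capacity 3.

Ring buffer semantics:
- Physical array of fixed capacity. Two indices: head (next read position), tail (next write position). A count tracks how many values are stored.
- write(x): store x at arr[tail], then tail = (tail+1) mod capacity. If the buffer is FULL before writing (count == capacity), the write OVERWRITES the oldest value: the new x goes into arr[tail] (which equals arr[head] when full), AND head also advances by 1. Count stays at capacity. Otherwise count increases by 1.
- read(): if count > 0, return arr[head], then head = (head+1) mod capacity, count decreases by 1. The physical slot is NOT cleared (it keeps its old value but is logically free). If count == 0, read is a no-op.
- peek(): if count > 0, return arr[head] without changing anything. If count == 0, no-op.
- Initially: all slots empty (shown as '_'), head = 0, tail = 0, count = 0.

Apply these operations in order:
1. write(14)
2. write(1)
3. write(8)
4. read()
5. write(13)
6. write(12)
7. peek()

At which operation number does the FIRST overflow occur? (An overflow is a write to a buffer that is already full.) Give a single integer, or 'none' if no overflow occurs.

After op 1 (write(14)): arr=[14 _ _] head=0 tail=1 count=1
After op 2 (write(1)): arr=[14 1 _] head=0 tail=2 count=2
After op 3 (write(8)): arr=[14 1 8] head=0 tail=0 count=3
After op 4 (read()): arr=[14 1 8] head=1 tail=0 count=2
After op 5 (write(13)): arr=[13 1 8] head=1 tail=1 count=3
After op 6 (write(12)): arr=[13 12 8] head=2 tail=2 count=3
After op 7 (peek()): arr=[13 12 8] head=2 tail=2 count=3

Answer: 6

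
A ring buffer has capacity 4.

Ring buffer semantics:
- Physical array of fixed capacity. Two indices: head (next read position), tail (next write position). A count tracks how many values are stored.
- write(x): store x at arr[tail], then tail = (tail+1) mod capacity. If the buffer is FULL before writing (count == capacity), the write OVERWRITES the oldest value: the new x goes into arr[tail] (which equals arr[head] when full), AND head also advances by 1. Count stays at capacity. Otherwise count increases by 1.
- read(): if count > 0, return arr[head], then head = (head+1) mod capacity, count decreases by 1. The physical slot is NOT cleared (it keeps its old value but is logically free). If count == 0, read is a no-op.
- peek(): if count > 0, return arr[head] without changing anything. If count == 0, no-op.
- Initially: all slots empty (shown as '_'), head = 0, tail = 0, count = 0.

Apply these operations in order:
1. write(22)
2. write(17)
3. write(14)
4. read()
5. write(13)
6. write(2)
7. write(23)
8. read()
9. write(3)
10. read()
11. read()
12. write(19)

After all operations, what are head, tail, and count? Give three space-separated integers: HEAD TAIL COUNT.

Answer: 1 0 3

Derivation:
After op 1 (write(22)): arr=[22 _ _ _] head=0 tail=1 count=1
After op 2 (write(17)): arr=[22 17 _ _] head=0 tail=2 count=2
After op 3 (write(14)): arr=[22 17 14 _] head=0 tail=3 count=3
After op 4 (read()): arr=[22 17 14 _] head=1 tail=3 count=2
After op 5 (write(13)): arr=[22 17 14 13] head=1 tail=0 count=3
After op 6 (write(2)): arr=[2 17 14 13] head=1 tail=1 count=4
After op 7 (write(23)): arr=[2 23 14 13] head=2 tail=2 count=4
After op 8 (read()): arr=[2 23 14 13] head=3 tail=2 count=3
After op 9 (write(3)): arr=[2 23 3 13] head=3 tail=3 count=4
After op 10 (read()): arr=[2 23 3 13] head=0 tail=3 count=3
After op 11 (read()): arr=[2 23 3 13] head=1 tail=3 count=2
After op 12 (write(19)): arr=[2 23 3 19] head=1 tail=0 count=3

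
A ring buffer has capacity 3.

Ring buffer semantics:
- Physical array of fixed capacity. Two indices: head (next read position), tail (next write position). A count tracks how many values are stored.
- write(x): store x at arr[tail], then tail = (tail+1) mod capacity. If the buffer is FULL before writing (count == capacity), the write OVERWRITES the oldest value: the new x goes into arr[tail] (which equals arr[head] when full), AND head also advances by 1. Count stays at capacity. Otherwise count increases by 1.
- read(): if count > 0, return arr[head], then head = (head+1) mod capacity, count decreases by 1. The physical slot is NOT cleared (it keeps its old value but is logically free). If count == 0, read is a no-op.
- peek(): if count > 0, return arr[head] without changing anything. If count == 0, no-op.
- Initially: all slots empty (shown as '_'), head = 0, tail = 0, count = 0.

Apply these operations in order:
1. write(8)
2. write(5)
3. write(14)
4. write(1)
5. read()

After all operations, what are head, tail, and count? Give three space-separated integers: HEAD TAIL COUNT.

Answer: 2 1 2

Derivation:
After op 1 (write(8)): arr=[8 _ _] head=0 tail=1 count=1
After op 2 (write(5)): arr=[8 5 _] head=0 tail=2 count=2
After op 3 (write(14)): arr=[8 5 14] head=0 tail=0 count=3
After op 4 (write(1)): arr=[1 5 14] head=1 tail=1 count=3
After op 5 (read()): arr=[1 5 14] head=2 tail=1 count=2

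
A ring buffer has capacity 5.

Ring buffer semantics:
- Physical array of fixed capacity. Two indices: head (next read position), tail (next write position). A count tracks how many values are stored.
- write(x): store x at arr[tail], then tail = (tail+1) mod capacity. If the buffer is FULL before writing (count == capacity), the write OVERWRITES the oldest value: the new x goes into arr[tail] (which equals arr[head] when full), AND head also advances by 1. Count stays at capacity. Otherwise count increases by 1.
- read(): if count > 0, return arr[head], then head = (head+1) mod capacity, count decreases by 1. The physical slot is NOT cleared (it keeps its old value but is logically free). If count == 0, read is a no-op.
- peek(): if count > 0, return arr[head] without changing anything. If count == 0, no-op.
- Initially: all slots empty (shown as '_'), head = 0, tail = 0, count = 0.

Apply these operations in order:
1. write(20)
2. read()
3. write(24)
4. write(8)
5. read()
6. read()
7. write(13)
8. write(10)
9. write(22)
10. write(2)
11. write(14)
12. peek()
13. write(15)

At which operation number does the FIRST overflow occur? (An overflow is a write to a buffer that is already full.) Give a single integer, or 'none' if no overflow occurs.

After op 1 (write(20)): arr=[20 _ _ _ _] head=0 tail=1 count=1
After op 2 (read()): arr=[20 _ _ _ _] head=1 tail=1 count=0
After op 3 (write(24)): arr=[20 24 _ _ _] head=1 tail=2 count=1
After op 4 (write(8)): arr=[20 24 8 _ _] head=1 tail=3 count=2
After op 5 (read()): arr=[20 24 8 _ _] head=2 tail=3 count=1
After op 6 (read()): arr=[20 24 8 _ _] head=3 tail=3 count=0
After op 7 (write(13)): arr=[20 24 8 13 _] head=3 tail=4 count=1
After op 8 (write(10)): arr=[20 24 8 13 10] head=3 tail=0 count=2
After op 9 (write(22)): arr=[22 24 8 13 10] head=3 tail=1 count=3
After op 10 (write(2)): arr=[22 2 8 13 10] head=3 tail=2 count=4
After op 11 (write(14)): arr=[22 2 14 13 10] head=3 tail=3 count=5
After op 12 (peek()): arr=[22 2 14 13 10] head=3 tail=3 count=5
After op 13 (write(15)): arr=[22 2 14 15 10] head=4 tail=4 count=5

Answer: 13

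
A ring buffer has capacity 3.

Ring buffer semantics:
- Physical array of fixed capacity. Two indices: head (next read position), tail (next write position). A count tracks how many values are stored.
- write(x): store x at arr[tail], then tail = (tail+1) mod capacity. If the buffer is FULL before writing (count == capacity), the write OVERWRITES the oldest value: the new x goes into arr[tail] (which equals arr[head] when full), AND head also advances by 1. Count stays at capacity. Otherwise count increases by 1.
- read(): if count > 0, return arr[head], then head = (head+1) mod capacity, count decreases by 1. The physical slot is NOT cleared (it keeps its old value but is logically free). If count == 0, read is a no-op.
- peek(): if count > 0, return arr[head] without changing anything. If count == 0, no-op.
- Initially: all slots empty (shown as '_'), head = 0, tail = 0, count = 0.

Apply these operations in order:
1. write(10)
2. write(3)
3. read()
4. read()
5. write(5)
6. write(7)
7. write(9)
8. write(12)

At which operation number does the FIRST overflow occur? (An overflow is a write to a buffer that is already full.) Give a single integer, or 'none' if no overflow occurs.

After op 1 (write(10)): arr=[10 _ _] head=0 tail=1 count=1
After op 2 (write(3)): arr=[10 3 _] head=0 tail=2 count=2
After op 3 (read()): arr=[10 3 _] head=1 tail=2 count=1
After op 4 (read()): arr=[10 3 _] head=2 tail=2 count=0
After op 5 (write(5)): arr=[10 3 5] head=2 tail=0 count=1
After op 6 (write(7)): arr=[7 3 5] head=2 tail=1 count=2
After op 7 (write(9)): arr=[7 9 5] head=2 tail=2 count=3
After op 8 (write(12)): arr=[7 9 12] head=0 tail=0 count=3

Answer: 8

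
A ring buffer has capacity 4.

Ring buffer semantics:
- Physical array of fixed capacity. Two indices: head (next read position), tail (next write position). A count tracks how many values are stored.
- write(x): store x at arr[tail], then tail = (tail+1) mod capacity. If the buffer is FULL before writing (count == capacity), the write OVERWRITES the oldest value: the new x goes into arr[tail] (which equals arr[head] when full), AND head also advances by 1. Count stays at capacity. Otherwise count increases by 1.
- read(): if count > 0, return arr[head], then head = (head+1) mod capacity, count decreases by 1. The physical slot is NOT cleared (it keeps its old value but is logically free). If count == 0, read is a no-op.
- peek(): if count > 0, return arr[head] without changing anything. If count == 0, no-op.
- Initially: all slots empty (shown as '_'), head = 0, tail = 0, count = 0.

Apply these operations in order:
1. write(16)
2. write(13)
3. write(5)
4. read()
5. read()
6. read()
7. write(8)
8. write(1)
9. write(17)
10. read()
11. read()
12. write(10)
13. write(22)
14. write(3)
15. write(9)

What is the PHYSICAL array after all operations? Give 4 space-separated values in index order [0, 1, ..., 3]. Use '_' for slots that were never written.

Answer: 3 9 10 22

Derivation:
After op 1 (write(16)): arr=[16 _ _ _] head=0 tail=1 count=1
After op 2 (write(13)): arr=[16 13 _ _] head=0 tail=2 count=2
After op 3 (write(5)): arr=[16 13 5 _] head=0 tail=3 count=3
After op 4 (read()): arr=[16 13 5 _] head=1 tail=3 count=2
After op 5 (read()): arr=[16 13 5 _] head=2 tail=3 count=1
After op 6 (read()): arr=[16 13 5 _] head=3 tail=3 count=0
After op 7 (write(8)): arr=[16 13 5 8] head=3 tail=0 count=1
After op 8 (write(1)): arr=[1 13 5 8] head=3 tail=1 count=2
After op 9 (write(17)): arr=[1 17 5 8] head=3 tail=2 count=3
After op 10 (read()): arr=[1 17 5 8] head=0 tail=2 count=2
After op 11 (read()): arr=[1 17 5 8] head=1 tail=2 count=1
After op 12 (write(10)): arr=[1 17 10 8] head=1 tail=3 count=2
After op 13 (write(22)): arr=[1 17 10 22] head=1 tail=0 count=3
After op 14 (write(3)): arr=[3 17 10 22] head=1 tail=1 count=4
After op 15 (write(9)): arr=[3 9 10 22] head=2 tail=2 count=4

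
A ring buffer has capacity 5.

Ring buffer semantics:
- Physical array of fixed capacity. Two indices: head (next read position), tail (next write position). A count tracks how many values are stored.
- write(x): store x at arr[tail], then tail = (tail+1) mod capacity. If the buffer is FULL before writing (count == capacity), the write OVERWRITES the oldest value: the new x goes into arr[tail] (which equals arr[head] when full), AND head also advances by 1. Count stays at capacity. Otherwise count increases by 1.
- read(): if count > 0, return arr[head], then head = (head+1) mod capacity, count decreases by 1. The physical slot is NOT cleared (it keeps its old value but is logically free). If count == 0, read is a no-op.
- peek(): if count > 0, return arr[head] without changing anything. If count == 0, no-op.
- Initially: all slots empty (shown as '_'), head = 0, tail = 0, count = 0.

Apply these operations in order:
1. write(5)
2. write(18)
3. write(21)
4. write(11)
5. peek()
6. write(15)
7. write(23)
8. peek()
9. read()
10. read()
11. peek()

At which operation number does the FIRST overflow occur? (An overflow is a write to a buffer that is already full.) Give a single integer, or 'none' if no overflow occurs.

After op 1 (write(5)): arr=[5 _ _ _ _] head=0 tail=1 count=1
After op 2 (write(18)): arr=[5 18 _ _ _] head=0 tail=2 count=2
After op 3 (write(21)): arr=[5 18 21 _ _] head=0 tail=3 count=3
After op 4 (write(11)): arr=[5 18 21 11 _] head=0 tail=4 count=4
After op 5 (peek()): arr=[5 18 21 11 _] head=0 tail=4 count=4
After op 6 (write(15)): arr=[5 18 21 11 15] head=0 tail=0 count=5
After op 7 (write(23)): arr=[23 18 21 11 15] head=1 tail=1 count=5
After op 8 (peek()): arr=[23 18 21 11 15] head=1 tail=1 count=5
After op 9 (read()): arr=[23 18 21 11 15] head=2 tail=1 count=4
After op 10 (read()): arr=[23 18 21 11 15] head=3 tail=1 count=3
After op 11 (peek()): arr=[23 18 21 11 15] head=3 tail=1 count=3

Answer: 7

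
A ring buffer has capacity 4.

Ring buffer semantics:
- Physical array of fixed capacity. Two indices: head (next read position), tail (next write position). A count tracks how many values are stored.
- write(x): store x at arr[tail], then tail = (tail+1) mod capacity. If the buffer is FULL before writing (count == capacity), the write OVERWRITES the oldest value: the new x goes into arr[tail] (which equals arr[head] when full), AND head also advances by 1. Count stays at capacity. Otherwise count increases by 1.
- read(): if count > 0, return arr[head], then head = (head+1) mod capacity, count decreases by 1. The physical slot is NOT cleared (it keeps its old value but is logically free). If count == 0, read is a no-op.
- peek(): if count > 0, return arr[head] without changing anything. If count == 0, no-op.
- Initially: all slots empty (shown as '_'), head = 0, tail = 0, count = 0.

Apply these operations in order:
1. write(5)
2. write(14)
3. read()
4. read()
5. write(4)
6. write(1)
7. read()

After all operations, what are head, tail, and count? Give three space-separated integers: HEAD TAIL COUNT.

After op 1 (write(5)): arr=[5 _ _ _] head=0 tail=1 count=1
After op 2 (write(14)): arr=[5 14 _ _] head=0 tail=2 count=2
After op 3 (read()): arr=[5 14 _ _] head=1 tail=2 count=1
After op 4 (read()): arr=[5 14 _ _] head=2 tail=2 count=0
After op 5 (write(4)): arr=[5 14 4 _] head=2 tail=3 count=1
After op 6 (write(1)): arr=[5 14 4 1] head=2 tail=0 count=2
After op 7 (read()): arr=[5 14 4 1] head=3 tail=0 count=1

Answer: 3 0 1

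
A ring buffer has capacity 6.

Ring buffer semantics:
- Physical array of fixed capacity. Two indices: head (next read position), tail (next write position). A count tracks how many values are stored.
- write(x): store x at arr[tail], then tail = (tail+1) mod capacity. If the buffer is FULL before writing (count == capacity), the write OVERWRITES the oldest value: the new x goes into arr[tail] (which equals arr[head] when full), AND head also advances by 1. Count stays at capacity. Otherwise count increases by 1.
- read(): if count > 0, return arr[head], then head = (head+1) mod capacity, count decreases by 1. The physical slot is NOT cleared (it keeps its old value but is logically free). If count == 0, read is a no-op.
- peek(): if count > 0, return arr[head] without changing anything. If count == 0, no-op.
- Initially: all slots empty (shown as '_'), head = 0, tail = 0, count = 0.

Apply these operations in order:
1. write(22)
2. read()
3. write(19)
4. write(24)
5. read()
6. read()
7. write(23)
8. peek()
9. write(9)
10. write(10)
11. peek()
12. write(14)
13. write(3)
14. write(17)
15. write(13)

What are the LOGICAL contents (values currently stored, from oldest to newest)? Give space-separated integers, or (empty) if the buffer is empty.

Answer: 9 10 14 3 17 13

Derivation:
After op 1 (write(22)): arr=[22 _ _ _ _ _] head=0 tail=1 count=1
After op 2 (read()): arr=[22 _ _ _ _ _] head=1 tail=1 count=0
After op 3 (write(19)): arr=[22 19 _ _ _ _] head=1 tail=2 count=1
After op 4 (write(24)): arr=[22 19 24 _ _ _] head=1 tail=3 count=2
After op 5 (read()): arr=[22 19 24 _ _ _] head=2 tail=3 count=1
After op 6 (read()): arr=[22 19 24 _ _ _] head=3 tail=3 count=0
After op 7 (write(23)): arr=[22 19 24 23 _ _] head=3 tail=4 count=1
After op 8 (peek()): arr=[22 19 24 23 _ _] head=3 tail=4 count=1
After op 9 (write(9)): arr=[22 19 24 23 9 _] head=3 tail=5 count=2
After op 10 (write(10)): arr=[22 19 24 23 9 10] head=3 tail=0 count=3
After op 11 (peek()): arr=[22 19 24 23 9 10] head=3 tail=0 count=3
After op 12 (write(14)): arr=[14 19 24 23 9 10] head=3 tail=1 count=4
After op 13 (write(3)): arr=[14 3 24 23 9 10] head=3 tail=2 count=5
After op 14 (write(17)): arr=[14 3 17 23 9 10] head=3 tail=3 count=6
After op 15 (write(13)): arr=[14 3 17 13 9 10] head=4 tail=4 count=6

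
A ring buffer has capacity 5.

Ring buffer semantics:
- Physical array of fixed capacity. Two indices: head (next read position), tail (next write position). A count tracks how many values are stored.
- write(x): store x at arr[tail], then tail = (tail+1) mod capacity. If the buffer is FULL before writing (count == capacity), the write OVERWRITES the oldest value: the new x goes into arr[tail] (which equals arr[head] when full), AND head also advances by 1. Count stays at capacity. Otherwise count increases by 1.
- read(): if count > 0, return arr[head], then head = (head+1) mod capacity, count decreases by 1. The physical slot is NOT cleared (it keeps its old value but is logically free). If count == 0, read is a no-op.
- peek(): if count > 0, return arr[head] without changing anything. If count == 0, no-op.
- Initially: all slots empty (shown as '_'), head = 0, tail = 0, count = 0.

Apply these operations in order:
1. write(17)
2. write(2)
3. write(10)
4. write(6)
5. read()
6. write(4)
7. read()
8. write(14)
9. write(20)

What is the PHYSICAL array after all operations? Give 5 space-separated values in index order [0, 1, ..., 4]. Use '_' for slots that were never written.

Answer: 14 20 10 6 4

Derivation:
After op 1 (write(17)): arr=[17 _ _ _ _] head=0 tail=1 count=1
After op 2 (write(2)): arr=[17 2 _ _ _] head=0 tail=2 count=2
After op 3 (write(10)): arr=[17 2 10 _ _] head=0 tail=3 count=3
After op 4 (write(6)): arr=[17 2 10 6 _] head=0 tail=4 count=4
After op 5 (read()): arr=[17 2 10 6 _] head=1 tail=4 count=3
After op 6 (write(4)): arr=[17 2 10 6 4] head=1 tail=0 count=4
After op 7 (read()): arr=[17 2 10 6 4] head=2 tail=0 count=3
After op 8 (write(14)): arr=[14 2 10 6 4] head=2 tail=1 count=4
After op 9 (write(20)): arr=[14 20 10 6 4] head=2 tail=2 count=5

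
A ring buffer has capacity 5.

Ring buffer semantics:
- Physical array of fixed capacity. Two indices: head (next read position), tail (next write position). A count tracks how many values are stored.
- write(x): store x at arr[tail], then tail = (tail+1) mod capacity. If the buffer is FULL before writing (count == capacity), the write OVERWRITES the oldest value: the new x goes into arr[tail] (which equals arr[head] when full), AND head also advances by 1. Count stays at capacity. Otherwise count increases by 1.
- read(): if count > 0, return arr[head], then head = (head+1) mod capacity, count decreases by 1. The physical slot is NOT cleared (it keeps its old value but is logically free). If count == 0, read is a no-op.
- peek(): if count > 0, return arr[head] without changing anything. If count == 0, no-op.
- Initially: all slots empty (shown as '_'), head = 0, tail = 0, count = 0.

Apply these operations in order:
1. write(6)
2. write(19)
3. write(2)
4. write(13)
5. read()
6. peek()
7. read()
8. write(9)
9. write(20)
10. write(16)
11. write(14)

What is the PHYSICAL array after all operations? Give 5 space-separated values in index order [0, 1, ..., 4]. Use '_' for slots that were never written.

After op 1 (write(6)): arr=[6 _ _ _ _] head=0 tail=1 count=1
After op 2 (write(19)): arr=[6 19 _ _ _] head=0 tail=2 count=2
After op 3 (write(2)): arr=[6 19 2 _ _] head=0 tail=3 count=3
After op 4 (write(13)): arr=[6 19 2 13 _] head=0 tail=4 count=4
After op 5 (read()): arr=[6 19 2 13 _] head=1 tail=4 count=3
After op 6 (peek()): arr=[6 19 2 13 _] head=1 tail=4 count=3
After op 7 (read()): arr=[6 19 2 13 _] head=2 tail=4 count=2
After op 8 (write(9)): arr=[6 19 2 13 9] head=2 tail=0 count=3
After op 9 (write(20)): arr=[20 19 2 13 9] head=2 tail=1 count=4
After op 10 (write(16)): arr=[20 16 2 13 9] head=2 tail=2 count=5
After op 11 (write(14)): arr=[20 16 14 13 9] head=3 tail=3 count=5

Answer: 20 16 14 13 9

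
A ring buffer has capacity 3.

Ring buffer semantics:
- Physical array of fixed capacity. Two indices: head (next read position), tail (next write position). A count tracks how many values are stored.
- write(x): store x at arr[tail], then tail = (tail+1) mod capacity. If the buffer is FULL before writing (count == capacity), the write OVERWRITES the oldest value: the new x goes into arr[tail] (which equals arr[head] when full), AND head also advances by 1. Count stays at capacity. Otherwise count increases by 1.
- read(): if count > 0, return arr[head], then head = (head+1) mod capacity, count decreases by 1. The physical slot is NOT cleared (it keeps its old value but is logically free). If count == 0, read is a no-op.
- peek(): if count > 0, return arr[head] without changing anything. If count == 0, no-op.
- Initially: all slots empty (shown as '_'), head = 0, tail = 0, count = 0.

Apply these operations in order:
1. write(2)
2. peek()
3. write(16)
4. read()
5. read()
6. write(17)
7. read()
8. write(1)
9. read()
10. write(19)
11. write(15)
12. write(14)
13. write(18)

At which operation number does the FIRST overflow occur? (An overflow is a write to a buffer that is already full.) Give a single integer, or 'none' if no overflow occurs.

After op 1 (write(2)): arr=[2 _ _] head=0 tail=1 count=1
After op 2 (peek()): arr=[2 _ _] head=0 tail=1 count=1
After op 3 (write(16)): arr=[2 16 _] head=0 tail=2 count=2
After op 4 (read()): arr=[2 16 _] head=1 tail=2 count=1
After op 5 (read()): arr=[2 16 _] head=2 tail=2 count=0
After op 6 (write(17)): arr=[2 16 17] head=2 tail=0 count=1
After op 7 (read()): arr=[2 16 17] head=0 tail=0 count=0
After op 8 (write(1)): arr=[1 16 17] head=0 tail=1 count=1
After op 9 (read()): arr=[1 16 17] head=1 tail=1 count=0
After op 10 (write(19)): arr=[1 19 17] head=1 tail=2 count=1
After op 11 (write(15)): arr=[1 19 15] head=1 tail=0 count=2
After op 12 (write(14)): arr=[14 19 15] head=1 tail=1 count=3
After op 13 (write(18)): arr=[14 18 15] head=2 tail=2 count=3

Answer: 13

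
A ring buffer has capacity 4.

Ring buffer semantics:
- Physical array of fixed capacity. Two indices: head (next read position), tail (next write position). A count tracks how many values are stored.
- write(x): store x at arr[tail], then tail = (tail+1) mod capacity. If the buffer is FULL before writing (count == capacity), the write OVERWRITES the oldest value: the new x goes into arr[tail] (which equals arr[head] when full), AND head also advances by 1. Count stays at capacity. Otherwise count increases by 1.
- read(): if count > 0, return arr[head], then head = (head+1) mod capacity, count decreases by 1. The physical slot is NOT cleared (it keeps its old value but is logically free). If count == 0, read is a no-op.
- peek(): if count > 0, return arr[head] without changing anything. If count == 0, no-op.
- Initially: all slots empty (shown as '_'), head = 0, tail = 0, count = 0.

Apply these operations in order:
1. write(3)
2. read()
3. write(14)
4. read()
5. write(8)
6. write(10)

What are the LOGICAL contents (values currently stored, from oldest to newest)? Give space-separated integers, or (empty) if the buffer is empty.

Answer: 8 10

Derivation:
After op 1 (write(3)): arr=[3 _ _ _] head=0 tail=1 count=1
After op 2 (read()): arr=[3 _ _ _] head=1 tail=1 count=0
After op 3 (write(14)): arr=[3 14 _ _] head=1 tail=2 count=1
After op 4 (read()): arr=[3 14 _ _] head=2 tail=2 count=0
After op 5 (write(8)): arr=[3 14 8 _] head=2 tail=3 count=1
After op 6 (write(10)): arr=[3 14 8 10] head=2 tail=0 count=2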